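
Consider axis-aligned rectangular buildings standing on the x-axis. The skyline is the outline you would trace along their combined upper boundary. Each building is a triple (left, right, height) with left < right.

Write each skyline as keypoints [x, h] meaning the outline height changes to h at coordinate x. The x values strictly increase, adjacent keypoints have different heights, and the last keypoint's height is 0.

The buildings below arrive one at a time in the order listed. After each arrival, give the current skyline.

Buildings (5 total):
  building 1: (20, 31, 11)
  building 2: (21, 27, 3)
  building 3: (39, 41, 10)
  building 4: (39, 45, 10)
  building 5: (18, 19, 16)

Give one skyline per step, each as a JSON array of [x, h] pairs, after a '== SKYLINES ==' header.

== SKYLINES ==
[[20,11],[31,0]]
[[20,11],[31,0]]
[[20,11],[31,0],[39,10],[41,0]]
[[20,11],[31,0],[39,10],[45,0]]
[[18,16],[19,0],[20,11],[31,0],[39,10],[45,0]]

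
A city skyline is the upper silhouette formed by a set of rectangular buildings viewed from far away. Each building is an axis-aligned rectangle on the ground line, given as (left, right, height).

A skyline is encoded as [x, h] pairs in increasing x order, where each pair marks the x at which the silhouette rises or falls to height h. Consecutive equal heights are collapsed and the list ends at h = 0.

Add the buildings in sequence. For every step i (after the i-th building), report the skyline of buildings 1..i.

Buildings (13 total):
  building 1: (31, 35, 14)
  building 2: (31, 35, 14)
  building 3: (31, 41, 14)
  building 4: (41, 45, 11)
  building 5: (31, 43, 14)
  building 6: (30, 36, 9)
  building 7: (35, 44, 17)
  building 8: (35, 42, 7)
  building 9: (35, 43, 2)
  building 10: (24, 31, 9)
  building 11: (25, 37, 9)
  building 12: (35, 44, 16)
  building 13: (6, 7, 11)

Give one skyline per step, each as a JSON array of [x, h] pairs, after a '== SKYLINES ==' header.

== SKYLINES ==
[[31,14],[35,0]]
[[31,14],[35,0]]
[[31,14],[41,0]]
[[31,14],[41,11],[45,0]]
[[31,14],[43,11],[45,0]]
[[30,9],[31,14],[43,11],[45,0]]
[[30,9],[31,14],[35,17],[44,11],[45,0]]
[[30,9],[31,14],[35,17],[44,11],[45,0]]
[[30,9],[31,14],[35,17],[44,11],[45,0]]
[[24,9],[31,14],[35,17],[44,11],[45,0]]
[[24,9],[31,14],[35,17],[44,11],[45,0]]
[[24,9],[31,14],[35,17],[44,11],[45,0]]
[[6,11],[7,0],[24,9],[31,14],[35,17],[44,11],[45,0]]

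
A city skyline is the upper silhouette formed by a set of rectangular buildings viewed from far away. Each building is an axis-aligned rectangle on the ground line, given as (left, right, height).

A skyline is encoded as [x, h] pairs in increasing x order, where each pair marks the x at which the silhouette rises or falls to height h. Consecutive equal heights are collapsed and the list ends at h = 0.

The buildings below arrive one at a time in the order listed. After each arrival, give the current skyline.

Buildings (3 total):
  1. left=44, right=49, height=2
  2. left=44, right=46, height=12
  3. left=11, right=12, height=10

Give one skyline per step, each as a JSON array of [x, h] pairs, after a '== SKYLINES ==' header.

== SKYLINES ==
[[44,2],[49,0]]
[[44,12],[46,2],[49,0]]
[[11,10],[12,0],[44,12],[46,2],[49,0]]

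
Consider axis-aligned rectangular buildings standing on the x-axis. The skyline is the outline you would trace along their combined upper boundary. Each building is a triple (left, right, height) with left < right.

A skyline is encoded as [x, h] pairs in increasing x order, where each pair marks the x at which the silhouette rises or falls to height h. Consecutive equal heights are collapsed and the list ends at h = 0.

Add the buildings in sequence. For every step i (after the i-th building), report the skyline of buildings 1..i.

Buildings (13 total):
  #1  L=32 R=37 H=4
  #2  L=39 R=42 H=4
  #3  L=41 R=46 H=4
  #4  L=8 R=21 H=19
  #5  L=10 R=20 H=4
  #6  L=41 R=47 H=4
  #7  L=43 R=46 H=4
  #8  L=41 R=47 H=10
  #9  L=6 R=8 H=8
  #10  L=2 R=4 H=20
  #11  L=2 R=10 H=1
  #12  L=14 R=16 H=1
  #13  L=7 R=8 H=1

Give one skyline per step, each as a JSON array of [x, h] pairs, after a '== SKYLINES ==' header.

== SKYLINES ==
[[32,4],[37,0]]
[[32,4],[37,0],[39,4],[42,0]]
[[32,4],[37,0],[39,4],[46,0]]
[[8,19],[21,0],[32,4],[37,0],[39,4],[46,0]]
[[8,19],[21,0],[32,4],[37,0],[39,4],[46,0]]
[[8,19],[21,0],[32,4],[37,0],[39,4],[47,0]]
[[8,19],[21,0],[32,4],[37,0],[39,4],[47,0]]
[[8,19],[21,0],[32,4],[37,0],[39,4],[41,10],[47,0]]
[[6,8],[8,19],[21,0],[32,4],[37,0],[39,4],[41,10],[47,0]]
[[2,20],[4,0],[6,8],[8,19],[21,0],[32,4],[37,0],[39,4],[41,10],[47,0]]
[[2,20],[4,1],[6,8],[8,19],[21,0],[32,4],[37,0],[39,4],[41,10],[47,0]]
[[2,20],[4,1],[6,8],[8,19],[21,0],[32,4],[37,0],[39,4],[41,10],[47,0]]
[[2,20],[4,1],[6,8],[8,19],[21,0],[32,4],[37,0],[39,4],[41,10],[47,0]]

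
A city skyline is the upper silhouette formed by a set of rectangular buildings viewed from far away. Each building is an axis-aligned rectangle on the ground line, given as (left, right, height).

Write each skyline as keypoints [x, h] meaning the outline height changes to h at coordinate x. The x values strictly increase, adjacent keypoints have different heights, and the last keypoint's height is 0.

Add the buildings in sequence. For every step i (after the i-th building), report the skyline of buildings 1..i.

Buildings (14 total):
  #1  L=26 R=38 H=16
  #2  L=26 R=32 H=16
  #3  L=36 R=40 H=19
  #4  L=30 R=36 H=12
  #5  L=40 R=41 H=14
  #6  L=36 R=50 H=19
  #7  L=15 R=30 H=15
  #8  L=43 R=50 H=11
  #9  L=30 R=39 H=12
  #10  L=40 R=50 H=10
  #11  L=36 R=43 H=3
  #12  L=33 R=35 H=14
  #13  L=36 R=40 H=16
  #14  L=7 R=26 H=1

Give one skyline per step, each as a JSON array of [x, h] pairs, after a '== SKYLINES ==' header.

== SKYLINES ==
[[26,16],[38,0]]
[[26,16],[38,0]]
[[26,16],[36,19],[40,0]]
[[26,16],[36,19],[40,0]]
[[26,16],[36,19],[40,14],[41,0]]
[[26,16],[36,19],[50,0]]
[[15,15],[26,16],[36,19],[50,0]]
[[15,15],[26,16],[36,19],[50,0]]
[[15,15],[26,16],[36,19],[50,0]]
[[15,15],[26,16],[36,19],[50,0]]
[[15,15],[26,16],[36,19],[50,0]]
[[15,15],[26,16],[36,19],[50,0]]
[[15,15],[26,16],[36,19],[50,0]]
[[7,1],[15,15],[26,16],[36,19],[50,0]]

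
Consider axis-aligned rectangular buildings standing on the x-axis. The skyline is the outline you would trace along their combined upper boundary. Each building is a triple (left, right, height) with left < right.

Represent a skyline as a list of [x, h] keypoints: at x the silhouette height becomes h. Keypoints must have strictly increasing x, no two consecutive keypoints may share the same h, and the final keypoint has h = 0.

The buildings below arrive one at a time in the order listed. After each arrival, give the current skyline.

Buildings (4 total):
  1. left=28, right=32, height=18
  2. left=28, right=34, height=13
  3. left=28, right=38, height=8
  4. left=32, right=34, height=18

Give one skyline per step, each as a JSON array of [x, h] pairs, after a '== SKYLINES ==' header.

== SKYLINES ==
[[28,18],[32,0]]
[[28,18],[32,13],[34,0]]
[[28,18],[32,13],[34,8],[38,0]]
[[28,18],[34,8],[38,0]]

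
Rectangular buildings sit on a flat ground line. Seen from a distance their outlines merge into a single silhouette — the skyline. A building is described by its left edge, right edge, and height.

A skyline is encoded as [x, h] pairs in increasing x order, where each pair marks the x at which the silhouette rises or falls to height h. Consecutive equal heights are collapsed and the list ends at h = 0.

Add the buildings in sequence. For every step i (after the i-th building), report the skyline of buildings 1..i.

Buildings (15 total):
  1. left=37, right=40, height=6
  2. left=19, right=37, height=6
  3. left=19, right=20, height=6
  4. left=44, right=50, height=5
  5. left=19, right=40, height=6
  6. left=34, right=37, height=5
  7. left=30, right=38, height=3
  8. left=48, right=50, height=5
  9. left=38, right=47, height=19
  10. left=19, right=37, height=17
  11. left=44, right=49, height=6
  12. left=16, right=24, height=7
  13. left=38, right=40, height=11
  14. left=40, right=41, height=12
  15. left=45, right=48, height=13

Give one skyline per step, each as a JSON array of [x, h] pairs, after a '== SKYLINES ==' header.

== SKYLINES ==
[[37,6],[40,0]]
[[19,6],[40,0]]
[[19,6],[40,0]]
[[19,6],[40,0],[44,5],[50,0]]
[[19,6],[40,0],[44,5],[50,0]]
[[19,6],[40,0],[44,5],[50,0]]
[[19,6],[40,0],[44,5],[50,0]]
[[19,6],[40,0],[44,5],[50,0]]
[[19,6],[38,19],[47,5],[50,0]]
[[19,17],[37,6],[38,19],[47,5],[50,0]]
[[19,17],[37,6],[38,19],[47,6],[49,5],[50,0]]
[[16,7],[19,17],[37,6],[38,19],[47,6],[49,5],[50,0]]
[[16,7],[19,17],[37,6],[38,19],[47,6],[49,5],[50,0]]
[[16,7],[19,17],[37,6],[38,19],[47,6],[49,5],[50,0]]
[[16,7],[19,17],[37,6],[38,19],[47,13],[48,6],[49,5],[50,0]]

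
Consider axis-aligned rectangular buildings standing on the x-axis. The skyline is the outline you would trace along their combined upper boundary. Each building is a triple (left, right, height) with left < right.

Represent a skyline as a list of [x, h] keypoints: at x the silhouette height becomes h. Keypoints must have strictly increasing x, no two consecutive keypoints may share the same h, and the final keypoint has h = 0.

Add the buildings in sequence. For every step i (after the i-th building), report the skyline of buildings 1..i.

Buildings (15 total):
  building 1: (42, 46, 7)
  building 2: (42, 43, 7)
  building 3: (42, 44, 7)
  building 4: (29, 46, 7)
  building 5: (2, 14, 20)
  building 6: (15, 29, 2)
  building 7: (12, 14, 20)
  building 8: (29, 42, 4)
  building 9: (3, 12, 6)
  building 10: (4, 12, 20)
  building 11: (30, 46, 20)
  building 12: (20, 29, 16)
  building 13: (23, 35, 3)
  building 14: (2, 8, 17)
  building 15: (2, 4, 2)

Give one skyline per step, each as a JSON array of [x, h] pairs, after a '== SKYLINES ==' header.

== SKYLINES ==
[[42,7],[46,0]]
[[42,7],[46,0]]
[[42,7],[46,0]]
[[29,7],[46,0]]
[[2,20],[14,0],[29,7],[46,0]]
[[2,20],[14,0],[15,2],[29,7],[46,0]]
[[2,20],[14,0],[15,2],[29,7],[46,0]]
[[2,20],[14,0],[15,2],[29,7],[46,0]]
[[2,20],[14,0],[15,2],[29,7],[46,0]]
[[2,20],[14,0],[15,2],[29,7],[46,0]]
[[2,20],[14,0],[15,2],[29,7],[30,20],[46,0]]
[[2,20],[14,0],[15,2],[20,16],[29,7],[30,20],[46,0]]
[[2,20],[14,0],[15,2],[20,16],[29,7],[30,20],[46,0]]
[[2,20],[14,0],[15,2],[20,16],[29,7],[30,20],[46,0]]
[[2,20],[14,0],[15,2],[20,16],[29,7],[30,20],[46,0]]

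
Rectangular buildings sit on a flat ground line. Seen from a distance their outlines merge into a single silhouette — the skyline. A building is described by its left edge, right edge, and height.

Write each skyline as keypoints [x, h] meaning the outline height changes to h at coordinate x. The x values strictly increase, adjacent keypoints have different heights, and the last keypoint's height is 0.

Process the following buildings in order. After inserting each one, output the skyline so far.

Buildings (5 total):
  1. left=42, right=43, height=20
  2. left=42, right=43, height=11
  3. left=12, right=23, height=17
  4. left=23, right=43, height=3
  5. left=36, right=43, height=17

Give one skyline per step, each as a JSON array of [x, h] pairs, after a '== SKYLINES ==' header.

== SKYLINES ==
[[42,20],[43,0]]
[[42,20],[43,0]]
[[12,17],[23,0],[42,20],[43,0]]
[[12,17],[23,3],[42,20],[43,0]]
[[12,17],[23,3],[36,17],[42,20],[43,0]]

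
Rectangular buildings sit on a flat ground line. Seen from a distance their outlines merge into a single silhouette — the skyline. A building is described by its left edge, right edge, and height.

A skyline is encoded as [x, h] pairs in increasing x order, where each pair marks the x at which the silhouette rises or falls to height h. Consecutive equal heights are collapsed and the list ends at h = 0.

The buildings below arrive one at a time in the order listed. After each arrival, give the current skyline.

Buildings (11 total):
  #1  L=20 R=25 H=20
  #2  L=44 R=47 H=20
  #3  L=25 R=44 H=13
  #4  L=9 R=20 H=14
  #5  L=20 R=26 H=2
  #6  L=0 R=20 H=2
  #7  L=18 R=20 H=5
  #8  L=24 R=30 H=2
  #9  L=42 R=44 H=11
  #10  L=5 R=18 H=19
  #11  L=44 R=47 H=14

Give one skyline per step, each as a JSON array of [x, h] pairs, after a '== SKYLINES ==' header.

== SKYLINES ==
[[20,20],[25,0]]
[[20,20],[25,0],[44,20],[47,0]]
[[20,20],[25,13],[44,20],[47,0]]
[[9,14],[20,20],[25,13],[44,20],[47,0]]
[[9,14],[20,20],[25,13],[44,20],[47,0]]
[[0,2],[9,14],[20,20],[25,13],[44,20],[47,0]]
[[0,2],[9,14],[20,20],[25,13],[44,20],[47,0]]
[[0,2],[9,14],[20,20],[25,13],[44,20],[47,0]]
[[0,2],[9,14],[20,20],[25,13],[44,20],[47,0]]
[[0,2],[5,19],[18,14],[20,20],[25,13],[44,20],[47,0]]
[[0,2],[5,19],[18,14],[20,20],[25,13],[44,20],[47,0]]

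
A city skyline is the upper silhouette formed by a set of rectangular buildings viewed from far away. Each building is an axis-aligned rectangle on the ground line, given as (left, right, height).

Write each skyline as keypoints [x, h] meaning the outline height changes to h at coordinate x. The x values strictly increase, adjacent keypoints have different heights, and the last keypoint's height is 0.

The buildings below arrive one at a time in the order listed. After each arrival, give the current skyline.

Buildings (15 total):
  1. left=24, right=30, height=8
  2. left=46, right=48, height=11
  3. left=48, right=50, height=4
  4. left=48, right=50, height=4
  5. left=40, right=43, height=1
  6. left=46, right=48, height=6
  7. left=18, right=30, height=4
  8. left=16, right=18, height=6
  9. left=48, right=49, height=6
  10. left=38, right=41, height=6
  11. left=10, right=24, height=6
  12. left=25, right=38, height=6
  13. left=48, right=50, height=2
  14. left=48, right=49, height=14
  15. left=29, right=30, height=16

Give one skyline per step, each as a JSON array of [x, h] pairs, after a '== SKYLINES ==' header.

== SKYLINES ==
[[24,8],[30,0]]
[[24,8],[30,0],[46,11],[48,0]]
[[24,8],[30,0],[46,11],[48,4],[50,0]]
[[24,8],[30,0],[46,11],[48,4],[50,0]]
[[24,8],[30,0],[40,1],[43,0],[46,11],[48,4],[50,0]]
[[24,8],[30,0],[40,1],[43,0],[46,11],[48,4],[50,0]]
[[18,4],[24,8],[30,0],[40,1],[43,0],[46,11],[48,4],[50,0]]
[[16,6],[18,4],[24,8],[30,0],[40,1],[43,0],[46,11],[48,4],[50,0]]
[[16,6],[18,4],[24,8],[30,0],[40,1],[43,0],[46,11],[48,6],[49,4],[50,0]]
[[16,6],[18,4],[24,8],[30,0],[38,6],[41,1],[43,0],[46,11],[48,6],[49,4],[50,0]]
[[10,6],[24,8],[30,0],[38,6],[41,1],[43,0],[46,11],[48,6],[49,4],[50,0]]
[[10,6],[24,8],[30,6],[41,1],[43,0],[46,11],[48,6],[49,4],[50,0]]
[[10,6],[24,8],[30,6],[41,1],[43,0],[46,11],[48,6],[49,4],[50,0]]
[[10,6],[24,8],[30,6],[41,1],[43,0],[46,11],[48,14],[49,4],[50,0]]
[[10,6],[24,8],[29,16],[30,6],[41,1],[43,0],[46,11],[48,14],[49,4],[50,0]]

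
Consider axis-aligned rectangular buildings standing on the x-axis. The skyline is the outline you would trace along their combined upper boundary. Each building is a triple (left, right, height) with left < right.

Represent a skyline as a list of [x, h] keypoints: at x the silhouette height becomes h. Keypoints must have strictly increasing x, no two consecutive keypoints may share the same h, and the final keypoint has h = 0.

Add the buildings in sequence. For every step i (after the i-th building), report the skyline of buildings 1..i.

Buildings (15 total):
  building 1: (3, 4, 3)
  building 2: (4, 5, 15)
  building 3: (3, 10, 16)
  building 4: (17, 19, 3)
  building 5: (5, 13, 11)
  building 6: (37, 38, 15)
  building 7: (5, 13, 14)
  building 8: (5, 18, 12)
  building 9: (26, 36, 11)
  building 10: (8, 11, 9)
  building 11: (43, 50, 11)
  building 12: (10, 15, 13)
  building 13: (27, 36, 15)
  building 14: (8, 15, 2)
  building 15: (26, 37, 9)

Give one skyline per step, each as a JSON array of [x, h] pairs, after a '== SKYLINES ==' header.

== SKYLINES ==
[[3,3],[4,0]]
[[3,3],[4,15],[5,0]]
[[3,16],[10,0]]
[[3,16],[10,0],[17,3],[19,0]]
[[3,16],[10,11],[13,0],[17,3],[19,0]]
[[3,16],[10,11],[13,0],[17,3],[19,0],[37,15],[38,0]]
[[3,16],[10,14],[13,0],[17,3],[19,0],[37,15],[38,0]]
[[3,16],[10,14],[13,12],[18,3],[19,0],[37,15],[38,0]]
[[3,16],[10,14],[13,12],[18,3],[19,0],[26,11],[36,0],[37,15],[38,0]]
[[3,16],[10,14],[13,12],[18,3],[19,0],[26,11],[36,0],[37,15],[38,0]]
[[3,16],[10,14],[13,12],[18,3],[19,0],[26,11],[36,0],[37,15],[38,0],[43,11],[50,0]]
[[3,16],[10,14],[13,13],[15,12],[18,3],[19,0],[26,11],[36,0],[37,15],[38,0],[43,11],[50,0]]
[[3,16],[10,14],[13,13],[15,12],[18,3],[19,0],[26,11],[27,15],[36,0],[37,15],[38,0],[43,11],[50,0]]
[[3,16],[10,14],[13,13],[15,12],[18,3],[19,0],[26,11],[27,15],[36,0],[37,15],[38,0],[43,11],[50,0]]
[[3,16],[10,14],[13,13],[15,12],[18,3],[19,0],[26,11],[27,15],[36,9],[37,15],[38,0],[43,11],[50,0]]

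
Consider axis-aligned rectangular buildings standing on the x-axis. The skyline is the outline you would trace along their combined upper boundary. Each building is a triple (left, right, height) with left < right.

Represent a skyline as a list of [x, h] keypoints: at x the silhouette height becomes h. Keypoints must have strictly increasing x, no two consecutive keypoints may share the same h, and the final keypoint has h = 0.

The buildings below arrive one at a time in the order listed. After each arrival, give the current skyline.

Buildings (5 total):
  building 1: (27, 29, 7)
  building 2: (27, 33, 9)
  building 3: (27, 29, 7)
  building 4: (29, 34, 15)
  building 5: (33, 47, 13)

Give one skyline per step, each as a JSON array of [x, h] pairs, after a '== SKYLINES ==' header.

== SKYLINES ==
[[27,7],[29,0]]
[[27,9],[33,0]]
[[27,9],[33,0]]
[[27,9],[29,15],[34,0]]
[[27,9],[29,15],[34,13],[47,0]]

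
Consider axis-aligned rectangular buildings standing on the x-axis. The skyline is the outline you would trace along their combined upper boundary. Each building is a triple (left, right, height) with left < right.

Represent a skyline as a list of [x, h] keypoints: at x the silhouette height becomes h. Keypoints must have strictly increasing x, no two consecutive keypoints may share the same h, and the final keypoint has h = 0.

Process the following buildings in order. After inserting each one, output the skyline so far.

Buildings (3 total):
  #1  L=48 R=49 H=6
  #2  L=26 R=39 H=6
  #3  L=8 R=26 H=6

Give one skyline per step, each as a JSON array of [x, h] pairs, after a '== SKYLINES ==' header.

== SKYLINES ==
[[48,6],[49,0]]
[[26,6],[39,0],[48,6],[49,0]]
[[8,6],[39,0],[48,6],[49,0]]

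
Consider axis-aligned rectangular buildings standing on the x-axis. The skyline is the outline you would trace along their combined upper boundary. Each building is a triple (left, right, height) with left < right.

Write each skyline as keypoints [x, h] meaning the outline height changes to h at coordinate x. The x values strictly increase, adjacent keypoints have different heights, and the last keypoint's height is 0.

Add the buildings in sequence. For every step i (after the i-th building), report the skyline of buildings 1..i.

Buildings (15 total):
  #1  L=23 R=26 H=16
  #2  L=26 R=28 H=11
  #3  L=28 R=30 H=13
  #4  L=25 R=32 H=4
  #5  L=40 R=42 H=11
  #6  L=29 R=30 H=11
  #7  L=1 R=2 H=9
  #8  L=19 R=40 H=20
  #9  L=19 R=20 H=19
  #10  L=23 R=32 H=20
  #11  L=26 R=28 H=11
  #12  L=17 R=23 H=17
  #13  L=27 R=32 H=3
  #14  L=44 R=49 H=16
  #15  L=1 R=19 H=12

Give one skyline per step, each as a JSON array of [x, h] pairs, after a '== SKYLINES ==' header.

== SKYLINES ==
[[23,16],[26,0]]
[[23,16],[26,11],[28,0]]
[[23,16],[26,11],[28,13],[30,0]]
[[23,16],[26,11],[28,13],[30,4],[32,0]]
[[23,16],[26,11],[28,13],[30,4],[32,0],[40,11],[42,0]]
[[23,16],[26,11],[28,13],[30,4],[32,0],[40,11],[42,0]]
[[1,9],[2,0],[23,16],[26,11],[28,13],[30,4],[32,0],[40,11],[42,0]]
[[1,9],[2,0],[19,20],[40,11],[42,0]]
[[1,9],[2,0],[19,20],[40,11],[42,0]]
[[1,9],[2,0],[19,20],[40,11],[42,0]]
[[1,9],[2,0],[19,20],[40,11],[42,0]]
[[1,9],[2,0],[17,17],[19,20],[40,11],[42,0]]
[[1,9],[2,0],[17,17],[19,20],[40,11],[42,0]]
[[1,9],[2,0],[17,17],[19,20],[40,11],[42,0],[44,16],[49,0]]
[[1,12],[17,17],[19,20],[40,11],[42,0],[44,16],[49,0]]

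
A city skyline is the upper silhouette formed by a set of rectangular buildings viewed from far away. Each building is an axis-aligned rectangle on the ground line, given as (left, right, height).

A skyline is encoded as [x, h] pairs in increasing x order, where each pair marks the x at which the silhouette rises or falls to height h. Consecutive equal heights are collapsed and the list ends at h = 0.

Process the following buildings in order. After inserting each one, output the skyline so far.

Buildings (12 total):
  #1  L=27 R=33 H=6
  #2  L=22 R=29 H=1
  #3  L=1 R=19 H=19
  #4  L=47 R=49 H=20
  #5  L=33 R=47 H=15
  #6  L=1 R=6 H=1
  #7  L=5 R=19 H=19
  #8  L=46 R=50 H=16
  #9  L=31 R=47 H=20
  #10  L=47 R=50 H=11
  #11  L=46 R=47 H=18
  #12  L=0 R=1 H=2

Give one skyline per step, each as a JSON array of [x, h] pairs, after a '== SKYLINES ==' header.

== SKYLINES ==
[[27,6],[33,0]]
[[22,1],[27,6],[33,0]]
[[1,19],[19,0],[22,1],[27,6],[33,0]]
[[1,19],[19,0],[22,1],[27,6],[33,0],[47,20],[49,0]]
[[1,19],[19,0],[22,1],[27,6],[33,15],[47,20],[49,0]]
[[1,19],[19,0],[22,1],[27,6],[33,15],[47,20],[49,0]]
[[1,19],[19,0],[22,1],[27,6],[33,15],[47,20],[49,0]]
[[1,19],[19,0],[22,1],[27,6],[33,15],[46,16],[47,20],[49,16],[50,0]]
[[1,19],[19,0],[22,1],[27,6],[31,20],[49,16],[50,0]]
[[1,19],[19,0],[22,1],[27,6],[31,20],[49,16],[50,0]]
[[1,19],[19,0],[22,1],[27,6],[31,20],[49,16],[50,0]]
[[0,2],[1,19],[19,0],[22,1],[27,6],[31,20],[49,16],[50,0]]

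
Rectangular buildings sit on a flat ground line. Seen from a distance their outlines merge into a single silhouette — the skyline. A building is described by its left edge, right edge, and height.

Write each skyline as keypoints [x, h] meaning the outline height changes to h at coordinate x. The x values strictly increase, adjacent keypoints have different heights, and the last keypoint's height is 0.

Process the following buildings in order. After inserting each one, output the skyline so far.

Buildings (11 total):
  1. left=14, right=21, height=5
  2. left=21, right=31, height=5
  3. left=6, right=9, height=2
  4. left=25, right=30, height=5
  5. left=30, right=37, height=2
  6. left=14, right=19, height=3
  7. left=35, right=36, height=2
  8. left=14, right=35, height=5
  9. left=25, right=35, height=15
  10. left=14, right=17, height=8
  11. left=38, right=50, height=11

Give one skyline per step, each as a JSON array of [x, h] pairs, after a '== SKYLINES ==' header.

== SKYLINES ==
[[14,5],[21,0]]
[[14,5],[31,0]]
[[6,2],[9,0],[14,5],[31,0]]
[[6,2],[9,0],[14,5],[31,0]]
[[6,2],[9,0],[14,5],[31,2],[37,0]]
[[6,2],[9,0],[14,5],[31,2],[37,0]]
[[6,2],[9,0],[14,5],[31,2],[37,0]]
[[6,2],[9,0],[14,5],[35,2],[37,0]]
[[6,2],[9,0],[14,5],[25,15],[35,2],[37,0]]
[[6,2],[9,0],[14,8],[17,5],[25,15],[35,2],[37,0]]
[[6,2],[9,0],[14,8],[17,5],[25,15],[35,2],[37,0],[38,11],[50,0]]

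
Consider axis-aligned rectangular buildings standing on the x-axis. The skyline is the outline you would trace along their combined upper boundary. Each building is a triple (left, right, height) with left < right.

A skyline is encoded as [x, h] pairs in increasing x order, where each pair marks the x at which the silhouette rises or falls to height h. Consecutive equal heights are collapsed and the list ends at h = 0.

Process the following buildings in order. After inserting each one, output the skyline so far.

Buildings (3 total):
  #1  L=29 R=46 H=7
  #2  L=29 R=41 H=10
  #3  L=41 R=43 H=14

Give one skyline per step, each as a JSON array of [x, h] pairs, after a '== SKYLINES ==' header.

== SKYLINES ==
[[29,7],[46,0]]
[[29,10],[41,7],[46,0]]
[[29,10],[41,14],[43,7],[46,0]]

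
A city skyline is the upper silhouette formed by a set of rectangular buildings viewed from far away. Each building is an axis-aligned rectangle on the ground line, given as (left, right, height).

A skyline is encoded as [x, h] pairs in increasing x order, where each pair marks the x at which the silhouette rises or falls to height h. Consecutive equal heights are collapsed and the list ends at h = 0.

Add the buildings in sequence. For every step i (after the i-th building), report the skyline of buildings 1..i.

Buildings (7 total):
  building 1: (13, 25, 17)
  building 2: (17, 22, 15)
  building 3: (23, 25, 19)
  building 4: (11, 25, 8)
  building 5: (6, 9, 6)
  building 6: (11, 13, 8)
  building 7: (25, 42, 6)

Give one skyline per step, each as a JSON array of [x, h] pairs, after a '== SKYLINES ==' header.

== SKYLINES ==
[[13,17],[25,0]]
[[13,17],[25,0]]
[[13,17],[23,19],[25,0]]
[[11,8],[13,17],[23,19],[25,0]]
[[6,6],[9,0],[11,8],[13,17],[23,19],[25,0]]
[[6,6],[9,0],[11,8],[13,17],[23,19],[25,0]]
[[6,6],[9,0],[11,8],[13,17],[23,19],[25,6],[42,0]]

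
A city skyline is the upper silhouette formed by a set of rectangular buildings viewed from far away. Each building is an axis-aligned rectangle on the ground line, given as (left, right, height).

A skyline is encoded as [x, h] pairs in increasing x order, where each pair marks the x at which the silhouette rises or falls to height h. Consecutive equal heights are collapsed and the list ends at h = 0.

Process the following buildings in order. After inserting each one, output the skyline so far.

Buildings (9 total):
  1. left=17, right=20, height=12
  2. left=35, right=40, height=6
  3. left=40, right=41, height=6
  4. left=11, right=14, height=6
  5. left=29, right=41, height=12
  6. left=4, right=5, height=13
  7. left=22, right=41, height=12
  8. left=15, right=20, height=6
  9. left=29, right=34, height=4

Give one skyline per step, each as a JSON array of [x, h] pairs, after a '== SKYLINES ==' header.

== SKYLINES ==
[[17,12],[20,0]]
[[17,12],[20,0],[35,6],[40,0]]
[[17,12],[20,0],[35,6],[41,0]]
[[11,6],[14,0],[17,12],[20,0],[35,6],[41,0]]
[[11,6],[14,0],[17,12],[20,0],[29,12],[41,0]]
[[4,13],[5,0],[11,6],[14,0],[17,12],[20,0],[29,12],[41,0]]
[[4,13],[5,0],[11,6],[14,0],[17,12],[20,0],[22,12],[41,0]]
[[4,13],[5,0],[11,6],[14,0],[15,6],[17,12],[20,0],[22,12],[41,0]]
[[4,13],[5,0],[11,6],[14,0],[15,6],[17,12],[20,0],[22,12],[41,0]]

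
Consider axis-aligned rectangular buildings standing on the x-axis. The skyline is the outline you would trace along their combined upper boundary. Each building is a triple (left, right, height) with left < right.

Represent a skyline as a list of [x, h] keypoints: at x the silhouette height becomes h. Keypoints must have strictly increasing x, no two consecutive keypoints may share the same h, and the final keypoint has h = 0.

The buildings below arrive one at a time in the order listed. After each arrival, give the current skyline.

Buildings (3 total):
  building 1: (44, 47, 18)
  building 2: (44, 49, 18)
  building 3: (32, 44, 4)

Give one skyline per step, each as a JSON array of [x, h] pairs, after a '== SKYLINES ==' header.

== SKYLINES ==
[[44,18],[47,0]]
[[44,18],[49,0]]
[[32,4],[44,18],[49,0]]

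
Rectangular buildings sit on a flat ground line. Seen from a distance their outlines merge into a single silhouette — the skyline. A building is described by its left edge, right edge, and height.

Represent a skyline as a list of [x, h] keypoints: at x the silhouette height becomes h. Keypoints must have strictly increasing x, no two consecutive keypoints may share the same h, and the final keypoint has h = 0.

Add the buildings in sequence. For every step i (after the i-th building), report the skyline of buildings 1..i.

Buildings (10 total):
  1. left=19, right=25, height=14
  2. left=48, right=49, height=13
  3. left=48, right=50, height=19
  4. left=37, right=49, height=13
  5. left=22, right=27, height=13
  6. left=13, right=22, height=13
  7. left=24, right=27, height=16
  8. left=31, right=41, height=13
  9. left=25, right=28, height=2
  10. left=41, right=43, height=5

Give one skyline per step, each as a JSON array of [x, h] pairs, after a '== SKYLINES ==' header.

== SKYLINES ==
[[19,14],[25,0]]
[[19,14],[25,0],[48,13],[49,0]]
[[19,14],[25,0],[48,19],[50,0]]
[[19,14],[25,0],[37,13],[48,19],[50,0]]
[[19,14],[25,13],[27,0],[37,13],[48,19],[50,0]]
[[13,13],[19,14],[25,13],[27,0],[37,13],[48,19],[50,0]]
[[13,13],[19,14],[24,16],[27,0],[37,13],[48,19],[50,0]]
[[13,13],[19,14],[24,16],[27,0],[31,13],[48,19],[50,0]]
[[13,13],[19,14],[24,16],[27,2],[28,0],[31,13],[48,19],[50,0]]
[[13,13],[19,14],[24,16],[27,2],[28,0],[31,13],[48,19],[50,0]]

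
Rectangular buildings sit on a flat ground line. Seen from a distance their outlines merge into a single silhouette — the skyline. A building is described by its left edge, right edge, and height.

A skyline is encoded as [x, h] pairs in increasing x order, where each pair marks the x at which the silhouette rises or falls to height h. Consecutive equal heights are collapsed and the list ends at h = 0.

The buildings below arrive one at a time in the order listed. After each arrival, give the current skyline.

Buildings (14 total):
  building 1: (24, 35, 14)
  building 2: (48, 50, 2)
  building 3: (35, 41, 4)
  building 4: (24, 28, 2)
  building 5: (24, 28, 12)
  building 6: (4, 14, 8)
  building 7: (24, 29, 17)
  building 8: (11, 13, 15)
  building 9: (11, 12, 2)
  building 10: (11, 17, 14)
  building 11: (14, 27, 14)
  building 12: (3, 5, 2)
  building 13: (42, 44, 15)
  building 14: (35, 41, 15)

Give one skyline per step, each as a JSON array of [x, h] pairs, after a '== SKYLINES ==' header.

== SKYLINES ==
[[24,14],[35,0]]
[[24,14],[35,0],[48,2],[50,0]]
[[24,14],[35,4],[41,0],[48,2],[50,0]]
[[24,14],[35,4],[41,0],[48,2],[50,0]]
[[24,14],[35,4],[41,0],[48,2],[50,0]]
[[4,8],[14,0],[24,14],[35,4],[41,0],[48,2],[50,0]]
[[4,8],[14,0],[24,17],[29,14],[35,4],[41,0],[48,2],[50,0]]
[[4,8],[11,15],[13,8],[14,0],[24,17],[29,14],[35,4],[41,0],[48,2],[50,0]]
[[4,8],[11,15],[13,8],[14,0],[24,17],[29,14],[35,4],[41,0],[48,2],[50,0]]
[[4,8],[11,15],[13,14],[17,0],[24,17],[29,14],[35,4],[41,0],[48,2],[50,0]]
[[4,8],[11,15],[13,14],[24,17],[29,14],[35,4],[41,0],[48,2],[50,0]]
[[3,2],[4,8],[11,15],[13,14],[24,17],[29,14],[35,4],[41,0],[48,2],[50,0]]
[[3,2],[4,8],[11,15],[13,14],[24,17],[29,14],[35,4],[41,0],[42,15],[44,0],[48,2],[50,0]]
[[3,2],[4,8],[11,15],[13,14],[24,17],[29,14],[35,15],[41,0],[42,15],[44,0],[48,2],[50,0]]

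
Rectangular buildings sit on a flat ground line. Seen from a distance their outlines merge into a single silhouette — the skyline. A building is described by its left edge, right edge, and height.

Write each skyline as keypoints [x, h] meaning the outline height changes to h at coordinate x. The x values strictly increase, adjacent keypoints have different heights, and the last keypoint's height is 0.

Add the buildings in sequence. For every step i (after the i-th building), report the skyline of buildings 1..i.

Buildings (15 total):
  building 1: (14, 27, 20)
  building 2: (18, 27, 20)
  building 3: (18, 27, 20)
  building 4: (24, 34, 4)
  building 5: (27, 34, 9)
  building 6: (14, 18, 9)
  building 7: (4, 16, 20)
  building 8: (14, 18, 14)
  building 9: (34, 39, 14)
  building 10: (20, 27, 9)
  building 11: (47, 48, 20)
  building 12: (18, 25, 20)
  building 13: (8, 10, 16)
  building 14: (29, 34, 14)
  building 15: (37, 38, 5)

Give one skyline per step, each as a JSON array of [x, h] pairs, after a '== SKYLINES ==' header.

== SKYLINES ==
[[14,20],[27,0]]
[[14,20],[27,0]]
[[14,20],[27,0]]
[[14,20],[27,4],[34,0]]
[[14,20],[27,9],[34,0]]
[[14,20],[27,9],[34,0]]
[[4,20],[27,9],[34,0]]
[[4,20],[27,9],[34,0]]
[[4,20],[27,9],[34,14],[39,0]]
[[4,20],[27,9],[34,14],[39,0]]
[[4,20],[27,9],[34,14],[39,0],[47,20],[48,0]]
[[4,20],[27,9],[34,14],[39,0],[47,20],[48,0]]
[[4,20],[27,9],[34,14],[39,0],[47,20],[48,0]]
[[4,20],[27,9],[29,14],[39,0],[47,20],[48,0]]
[[4,20],[27,9],[29,14],[39,0],[47,20],[48,0]]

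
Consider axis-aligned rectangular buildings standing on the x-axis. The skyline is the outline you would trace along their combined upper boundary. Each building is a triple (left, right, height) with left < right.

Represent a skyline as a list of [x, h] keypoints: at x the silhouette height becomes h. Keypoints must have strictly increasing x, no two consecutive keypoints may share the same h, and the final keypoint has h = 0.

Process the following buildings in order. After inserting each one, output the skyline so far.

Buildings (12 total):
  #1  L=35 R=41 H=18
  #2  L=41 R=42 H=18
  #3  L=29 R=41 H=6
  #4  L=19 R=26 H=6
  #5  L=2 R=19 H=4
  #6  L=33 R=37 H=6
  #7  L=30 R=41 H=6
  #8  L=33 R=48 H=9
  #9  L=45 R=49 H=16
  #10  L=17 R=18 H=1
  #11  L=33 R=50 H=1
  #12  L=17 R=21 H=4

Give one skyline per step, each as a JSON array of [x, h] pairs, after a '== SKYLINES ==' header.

== SKYLINES ==
[[35,18],[41,0]]
[[35,18],[42,0]]
[[29,6],[35,18],[42,0]]
[[19,6],[26,0],[29,6],[35,18],[42,0]]
[[2,4],[19,6],[26,0],[29,6],[35,18],[42,0]]
[[2,4],[19,6],[26,0],[29,6],[35,18],[42,0]]
[[2,4],[19,6],[26,0],[29,6],[35,18],[42,0]]
[[2,4],[19,6],[26,0],[29,6],[33,9],[35,18],[42,9],[48,0]]
[[2,4],[19,6],[26,0],[29,6],[33,9],[35,18],[42,9],[45,16],[49,0]]
[[2,4],[19,6],[26,0],[29,6],[33,9],[35,18],[42,9],[45,16],[49,0]]
[[2,4],[19,6],[26,0],[29,6],[33,9],[35,18],[42,9],[45,16],[49,1],[50,0]]
[[2,4],[19,6],[26,0],[29,6],[33,9],[35,18],[42,9],[45,16],[49,1],[50,0]]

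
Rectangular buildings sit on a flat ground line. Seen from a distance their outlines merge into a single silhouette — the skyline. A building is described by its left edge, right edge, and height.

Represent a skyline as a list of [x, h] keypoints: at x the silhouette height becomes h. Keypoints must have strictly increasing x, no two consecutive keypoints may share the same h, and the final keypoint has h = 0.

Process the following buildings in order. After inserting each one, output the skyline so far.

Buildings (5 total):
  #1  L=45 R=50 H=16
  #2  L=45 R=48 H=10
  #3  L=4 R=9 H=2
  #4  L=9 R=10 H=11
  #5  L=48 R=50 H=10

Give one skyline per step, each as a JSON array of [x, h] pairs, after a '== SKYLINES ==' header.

== SKYLINES ==
[[45,16],[50,0]]
[[45,16],[50,0]]
[[4,2],[9,0],[45,16],[50,0]]
[[4,2],[9,11],[10,0],[45,16],[50,0]]
[[4,2],[9,11],[10,0],[45,16],[50,0]]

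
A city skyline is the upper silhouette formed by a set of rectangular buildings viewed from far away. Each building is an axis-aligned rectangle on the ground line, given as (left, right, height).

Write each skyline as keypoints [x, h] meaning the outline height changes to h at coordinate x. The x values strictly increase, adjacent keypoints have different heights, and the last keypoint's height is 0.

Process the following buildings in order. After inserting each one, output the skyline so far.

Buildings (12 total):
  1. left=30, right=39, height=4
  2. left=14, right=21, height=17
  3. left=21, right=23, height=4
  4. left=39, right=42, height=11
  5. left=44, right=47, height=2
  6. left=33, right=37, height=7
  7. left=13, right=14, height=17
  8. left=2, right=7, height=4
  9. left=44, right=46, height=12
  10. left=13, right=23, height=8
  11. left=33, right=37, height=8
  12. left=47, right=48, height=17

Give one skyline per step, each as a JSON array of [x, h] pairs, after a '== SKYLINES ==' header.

== SKYLINES ==
[[30,4],[39,0]]
[[14,17],[21,0],[30,4],[39,0]]
[[14,17],[21,4],[23,0],[30,4],[39,0]]
[[14,17],[21,4],[23,0],[30,4],[39,11],[42,0]]
[[14,17],[21,4],[23,0],[30,4],[39,11],[42,0],[44,2],[47,0]]
[[14,17],[21,4],[23,0],[30,4],[33,7],[37,4],[39,11],[42,0],[44,2],[47,0]]
[[13,17],[21,4],[23,0],[30,4],[33,7],[37,4],[39,11],[42,0],[44,2],[47,0]]
[[2,4],[7,0],[13,17],[21,4],[23,0],[30,4],[33,7],[37,4],[39,11],[42,0],[44,2],[47,0]]
[[2,4],[7,0],[13,17],[21,4],[23,0],[30,4],[33,7],[37,4],[39,11],[42,0],[44,12],[46,2],[47,0]]
[[2,4],[7,0],[13,17],[21,8],[23,0],[30,4],[33,7],[37,4],[39,11],[42,0],[44,12],[46,2],[47,0]]
[[2,4],[7,0],[13,17],[21,8],[23,0],[30,4],[33,8],[37,4],[39,11],[42,0],[44,12],[46,2],[47,0]]
[[2,4],[7,0],[13,17],[21,8],[23,0],[30,4],[33,8],[37,4],[39,11],[42,0],[44,12],[46,2],[47,17],[48,0]]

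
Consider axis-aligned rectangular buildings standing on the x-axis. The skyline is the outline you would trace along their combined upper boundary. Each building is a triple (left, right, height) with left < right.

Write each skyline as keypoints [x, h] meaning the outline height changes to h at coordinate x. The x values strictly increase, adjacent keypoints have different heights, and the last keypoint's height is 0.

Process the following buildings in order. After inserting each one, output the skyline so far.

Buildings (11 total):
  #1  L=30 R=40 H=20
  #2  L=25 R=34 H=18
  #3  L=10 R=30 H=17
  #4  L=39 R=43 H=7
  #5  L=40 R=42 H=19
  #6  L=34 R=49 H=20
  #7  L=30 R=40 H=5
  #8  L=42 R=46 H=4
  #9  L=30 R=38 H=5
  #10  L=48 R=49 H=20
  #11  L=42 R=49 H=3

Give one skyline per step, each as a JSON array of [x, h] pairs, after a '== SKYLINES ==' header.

== SKYLINES ==
[[30,20],[40,0]]
[[25,18],[30,20],[40,0]]
[[10,17],[25,18],[30,20],[40,0]]
[[10,17],[25,18],[30,20],[40,7],[43,0]]
[[10,17],[25,18],[30,20],[40,19],[42,7],[43,0]]
[[10,17],[25,18],[30,20],[49,0]]
[[10,17],[25,18],[30,20],[49,0]]
[[10,17],[25,18],[30,20],[49,0]]
[[10,17],[25,18],[30,20],[49,0]]
[[10,17],[25,18],[30,20],[49,0]]
[[10,17],[25,18],[30,20],[49,0]]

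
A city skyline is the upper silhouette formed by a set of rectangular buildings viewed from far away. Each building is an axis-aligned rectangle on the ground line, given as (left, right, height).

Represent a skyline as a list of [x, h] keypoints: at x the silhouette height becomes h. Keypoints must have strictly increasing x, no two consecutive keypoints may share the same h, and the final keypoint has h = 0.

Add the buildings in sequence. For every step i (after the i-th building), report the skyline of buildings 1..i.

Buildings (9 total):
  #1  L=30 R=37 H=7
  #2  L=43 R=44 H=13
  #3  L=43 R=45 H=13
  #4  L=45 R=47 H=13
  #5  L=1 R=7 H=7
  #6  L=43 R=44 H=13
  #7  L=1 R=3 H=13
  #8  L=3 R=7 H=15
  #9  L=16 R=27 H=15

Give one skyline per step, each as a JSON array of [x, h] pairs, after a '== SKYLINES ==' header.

== SKYLINES ==
[[30,7],[37,0]]
[[30,7],[37,0],[43,13],[44,0]]
[[30,7],[37,0],[43,13],[45,0]]
[[30,7],[37,0],[43,13],[47,0]]
[[1,7],[7,0],[30,7],[37,0],[43,13],[47,0]]
[[1,7],[7,0],[30,7],[37,0],[43,13],[47,0]]
[[1,13],[3,7],[7,0],[30,7],[37,0],[43,13],[47,0]]
[[1,13],[3,15],[7,0],[30,7],[37,0],[43,13],[47,0]]
[[1,13],[3,15],[7,0],[16,15],[27,0],[30,7],[37,0],[43,13],[47,0]]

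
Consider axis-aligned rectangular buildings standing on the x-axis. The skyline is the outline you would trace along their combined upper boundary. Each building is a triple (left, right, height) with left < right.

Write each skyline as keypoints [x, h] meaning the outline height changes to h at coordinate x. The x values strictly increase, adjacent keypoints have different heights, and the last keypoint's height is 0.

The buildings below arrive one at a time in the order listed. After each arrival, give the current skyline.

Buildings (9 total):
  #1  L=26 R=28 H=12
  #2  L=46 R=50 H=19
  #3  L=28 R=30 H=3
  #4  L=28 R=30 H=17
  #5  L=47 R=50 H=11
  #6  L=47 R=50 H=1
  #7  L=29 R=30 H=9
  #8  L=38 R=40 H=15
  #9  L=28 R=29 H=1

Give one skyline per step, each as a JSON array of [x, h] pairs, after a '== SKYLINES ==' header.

== SKYLINES ==
[[26,12],[28,0]]
[[26,12],[28,0],[46,19],[50,0]]
[[26,12],[28,3],[30,0],[46,19],[50,0]]
[[26,12],[28,17],[30,0],[46,19],[50,0]]
[[26,12],[28,17],[30,0],[46,19],[50,0]]
[[26,12],[28,17],[30,0],[46,19],[50,0]]
[[26,12],[28,17],[30,0],[46,19],[50,0]]
[[26,12],[28,17],[30,0],[38,15],[40,0],[46,19],[50,0]]
[[26,12],[28,17],[30,0],[38,15],[40,0],[46,19],[50,0]]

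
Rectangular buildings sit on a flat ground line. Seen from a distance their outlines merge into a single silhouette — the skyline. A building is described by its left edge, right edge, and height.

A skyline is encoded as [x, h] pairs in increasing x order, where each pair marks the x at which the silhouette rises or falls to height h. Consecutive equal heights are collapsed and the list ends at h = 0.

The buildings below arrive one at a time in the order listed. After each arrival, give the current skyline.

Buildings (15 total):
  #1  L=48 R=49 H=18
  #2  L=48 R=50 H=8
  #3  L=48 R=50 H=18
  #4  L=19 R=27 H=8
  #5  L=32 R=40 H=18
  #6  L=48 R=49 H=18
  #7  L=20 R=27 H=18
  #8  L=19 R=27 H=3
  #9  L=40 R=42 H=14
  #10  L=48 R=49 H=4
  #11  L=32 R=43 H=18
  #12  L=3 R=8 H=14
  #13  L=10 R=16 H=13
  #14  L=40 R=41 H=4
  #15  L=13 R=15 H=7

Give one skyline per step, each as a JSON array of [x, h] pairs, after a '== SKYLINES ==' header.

== SKYLINES ==
[[48,18],[49,0]]
[[48,18],[49,8],[50,0]]
[[48,18],[50,0]]
[[19,8],[27,0],[48,18],[50,0]]
[[19,8],[27,0],[32,18],[40,0],[48,18],[50,0]]
[[19,8],[27,0],[32,18],[40,0],[48,18],[50,0]]
[[19,8],[20,18],[27,0],[32,18],[40,0],[48,18],[50,0]]
[[19,8],[20,18],[27,0],[32,18],[40,0],[48,18],[50,0]]
[[19,8],[20,18],[27,0],[32,18],[40,14],[42,0],[48,18],[50,0]]
[[19,8],[20,18],[27,0],[32,18],[40,14],[42,0],[48,18],[50,0]]
[[19,8],[20,18],[27,0],[32,18],[43,0],[48,18],[50,0]]
[[3,14],[8,0],[19,8],[20,18],[27,0],[32,18],[43,0],[48,18],[50,0]]
[[3,14],[8,0],[10,13],[16,0],[19,8],[20,18],[27,0],[32,18],[43,0],[48,18],[50,0]]
[[3,14],[8,0],[10,13],[16,0],[19,8],[20,18],[27,0],[32,18],[43,0],[48,18],[50,0]]
[[3,14],[8,0],[10,13],[16,0],[19,8],[20,18],[27,0],[32,18],[43,0],[48,18],[50,0]]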